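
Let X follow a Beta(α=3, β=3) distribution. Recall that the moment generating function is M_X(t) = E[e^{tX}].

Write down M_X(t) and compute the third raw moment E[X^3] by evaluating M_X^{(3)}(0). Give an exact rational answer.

M_X(t) = ₁F₁(3; 6; t)
M′(t) = ₁F₁(4; 7; t)/2
M′′(t) = 2*₁F₁(5; 8; t)/7
M′′′(t) = 5*₁F₁(6; 9; t)/28

E[X^3] = M′′′(0) = 5/28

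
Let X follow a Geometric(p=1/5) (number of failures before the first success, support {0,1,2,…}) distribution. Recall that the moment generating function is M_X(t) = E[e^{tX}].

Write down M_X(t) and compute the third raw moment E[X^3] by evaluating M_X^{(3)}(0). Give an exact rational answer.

E[X^3] = M′′′(0) = 484

M_X(t) = 1/(5*(1 - 4*e^(t)/5))
M′(t) = 4*e^(t)/(16*e^(2*t) - 40*e^(t) + 25)
M′′(t) = (-16*e^(2*t) - 20*e^(t))/(64*e^(3*t) - 240*e^(2*t) + 300*e^(t) - 125)
M′′′(t) = (64*e^(3*t) + 320*e^(2*t) + 100*e^(t))/(256*e^(4*t) - 1280*e^(3*t) + 2400*e^(2*t) - 2000*e^(t) + 625)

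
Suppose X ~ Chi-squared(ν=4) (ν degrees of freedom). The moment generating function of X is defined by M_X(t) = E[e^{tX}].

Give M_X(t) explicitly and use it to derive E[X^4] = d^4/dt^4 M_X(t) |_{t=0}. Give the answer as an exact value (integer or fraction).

M_X(t) = (1 - 2*t)^(-2)
D^4[M](t) = 1920/(64*t^6 - 192*t^5 + 240*t^4 - 160*t^3 + 60*t^2 - 12*t + 1)

E[X^4] = D^4[M](0) = 1920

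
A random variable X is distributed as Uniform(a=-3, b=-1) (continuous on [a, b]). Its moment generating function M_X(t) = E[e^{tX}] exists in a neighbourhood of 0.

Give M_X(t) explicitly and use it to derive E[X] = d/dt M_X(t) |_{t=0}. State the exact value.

E[X] = dM/dt |_{t=0} = -2

M_X(t) = (e^(-t) - e^(-3*t))/(2*t)
dM/dt = (-t*e^(2*t) + 3*t - e^(2*t) + 1)*e^(-3*t)/(2*t^2)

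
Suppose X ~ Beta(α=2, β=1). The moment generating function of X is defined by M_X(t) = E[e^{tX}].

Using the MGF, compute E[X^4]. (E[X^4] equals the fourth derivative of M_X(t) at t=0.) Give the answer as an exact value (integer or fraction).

M_X(t) = ₁F₁(2; 3; t)
M^(4)(t) = ₁F₁(6; 7; t)/3

E[X^4] = M^(4)(0) = 1/3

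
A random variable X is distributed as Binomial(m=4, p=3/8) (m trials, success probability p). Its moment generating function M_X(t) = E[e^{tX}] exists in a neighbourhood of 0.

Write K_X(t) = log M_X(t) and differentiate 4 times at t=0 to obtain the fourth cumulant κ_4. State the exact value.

κ_4 = K′′′′(0) = -195/512

M_X(t) = (3*e^(t)/8 + 5/8)^4
K_X(t) = log M_X(t) = 4*log(3*e^(t)/8 + 5/8)
K′(t) = 12*e^(t)/(3*e^(t) + 5)
K′′(t) = 60*e^(t)/(9*e^(2*t) + 30*e^(t) + 25)
K′′′(t) = (-180*e^(2*t) + 300*e^(t))/(27*e^(3*t) + 135*e^(2*t) + 225*e^(t) + 125)
K′′′′(t) = (540*e^(3*t) - 3600*e^(2*t) + 1500*e^(t))/(81*e^(4*t) + 540*e^(3*t) + 1350*e^(2*t) + 1500*e^(t) + 625)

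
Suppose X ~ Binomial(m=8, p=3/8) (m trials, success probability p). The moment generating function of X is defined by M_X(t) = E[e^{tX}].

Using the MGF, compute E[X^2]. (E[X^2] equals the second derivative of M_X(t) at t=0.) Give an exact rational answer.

E[X^2] = M′′(0) = 87/8

M_X(t) = (3*e^(t)/8 + 5/8)^8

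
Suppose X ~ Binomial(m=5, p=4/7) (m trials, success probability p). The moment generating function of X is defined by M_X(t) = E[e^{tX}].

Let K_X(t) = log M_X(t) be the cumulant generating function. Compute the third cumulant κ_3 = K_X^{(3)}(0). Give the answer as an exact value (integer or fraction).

M_X(t) = (4*e^(t)/7 + 3/7)^5
K_X(t) = log M_X(t) = 5*log(4*e^(t)/7 + 3/7)
K′(t) = 20*e^(t)/(4*e^(t) + 3)
K′′(t) = 60*e^(t)/(16*e^(2*t) + 24*e^(t) + 9)
K′′′(t) = (-240*e^(2*t) + 180*e^(t))/(64*e^(3*t) + 144*e^(2*t) + 108*e^(t) + 27)

κ_3 = K′′′(0) = -60/343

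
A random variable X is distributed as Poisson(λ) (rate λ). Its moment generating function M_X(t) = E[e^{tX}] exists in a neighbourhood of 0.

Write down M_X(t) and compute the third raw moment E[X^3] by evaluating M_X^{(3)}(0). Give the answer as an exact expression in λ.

M_X(t) = e^(λ*(e^(t) - 1))
M^(3)(t) = (λ^3*e^(3*t)*e^(λ*e^(t)) + 3*λ^2*e^(2*t)*e^(λ*e^(t)) + λ*e^(t)*e^(λ*e^(t)))*e^(-λ)

E[X^3] = M^(3)(0) = λ*(λ^2 + 3*λ + 1)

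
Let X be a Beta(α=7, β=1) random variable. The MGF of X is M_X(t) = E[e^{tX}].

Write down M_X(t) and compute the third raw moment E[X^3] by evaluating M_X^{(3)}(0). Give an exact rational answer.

M_X(t) = ₁F₁(7; 8; t)
M′(t) = 7*₁F₁(8; 9; t)/8
M′′(t) = 7*₁F₁(9; 10; t)/9
M′′′(t) = 7*₁F₁(10; 11; t)/10

E[X^3] = M′′′(0) = 7/10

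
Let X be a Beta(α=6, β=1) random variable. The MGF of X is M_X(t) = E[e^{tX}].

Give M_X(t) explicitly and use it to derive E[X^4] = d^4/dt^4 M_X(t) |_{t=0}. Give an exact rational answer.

M_X(t) = ₁F₁(6; 7; t)
dM/dt = 6*₁F₁(7; 8; t)/7
d^2M/dt^2 = 3*₁F₁(8; 9; t)/4
d^3M/dt^3 = 2*₁F₁(9; 10; t)/3
d^4M/dt^4 = 3*₁F₁(10; 11; t)/5

E[X^4] = d^4M/dt^4 |_{t=0} = 3/5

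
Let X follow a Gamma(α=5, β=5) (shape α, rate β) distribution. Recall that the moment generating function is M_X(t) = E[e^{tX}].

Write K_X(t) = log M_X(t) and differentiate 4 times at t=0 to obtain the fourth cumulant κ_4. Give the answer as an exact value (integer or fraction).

κ_4 = d^4K/dt^4 |_{t=0} = 6/125

M_X(t) = 3125/(5 - t)^5
K_X(t) = log M_X(t) = -5*log(5 - t) + 5*log(5)
dK/dt = -5/(t - 5)
d^2K/dt^2 = 5/(t^2 - 10*t + 25)
d^3K/dt^3 = -10/(t^3 - 15*t^2 + 75*t - 125)
d^4K/dt^4 = 30/(t^4 - 20*t^3 + 150*t^2 - 500*t + 625)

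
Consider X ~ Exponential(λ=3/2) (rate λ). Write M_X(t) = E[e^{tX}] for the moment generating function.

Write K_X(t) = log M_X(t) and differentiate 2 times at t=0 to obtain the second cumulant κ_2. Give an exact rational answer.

M_X(t) = 3/(2*(3/2 - t))
K_X(t) = log M_X(t) = -log(3/2 - t) - log(2) + log(3)
K^(2)(t) = 4/(4*t^2 - 12*t + 9)

κ_2 = K^(2)(0) = 4/9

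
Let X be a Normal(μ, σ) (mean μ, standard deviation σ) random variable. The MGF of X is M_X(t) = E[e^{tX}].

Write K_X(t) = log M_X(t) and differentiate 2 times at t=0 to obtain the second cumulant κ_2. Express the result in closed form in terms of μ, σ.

κ_2 = d^2K/dt^2 |_{t=0} = σ^2

M_X(t) = e^(μ*t + σ^2*t^2/2)
K_X(t) = log M_X(t) = μ*t + σ^2*t^2/2
dK/dt = μ + σ^2*t
d^2K/dt^2 = σ^2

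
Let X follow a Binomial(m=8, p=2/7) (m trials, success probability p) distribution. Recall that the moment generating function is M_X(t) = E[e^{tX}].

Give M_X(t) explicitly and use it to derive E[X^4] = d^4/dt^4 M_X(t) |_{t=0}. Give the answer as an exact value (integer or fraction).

E[X^4] = d^4M/dt^4 |_{t=0} = 31728/343

M_X(t) = (2*e^(t)/7 + 5/7)^8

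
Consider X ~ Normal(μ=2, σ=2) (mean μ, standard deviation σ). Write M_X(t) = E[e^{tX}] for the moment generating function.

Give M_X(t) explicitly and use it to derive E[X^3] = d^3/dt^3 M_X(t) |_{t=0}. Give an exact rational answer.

M_X(t) = e^(2*t^2 + 2*t)
dM/dt = 4*t*e^(2*t)*e^(2*t^2) + 2*e^(2*t)*e^(2*t^2)
d^2M/dt^2 = 16*t^2*e^(2*t)*e^(2*t^2) + 16*t*e^(2*t)*e^(2*t^2) + 8*e^(2*t)*e^(2*t^2)
d^3M/dt^3 = 64*t^3*e^(2*t)*e^(2*t^2) + 96*t^2*e^(2*t)*e^(2*t^2) + 96*t*e^(2*t)*e^(2*t^2) + 32*e^(2*t)*e^(2*t^2)

E[X^3] = d^3M/dt^3 |_{t=0} = 32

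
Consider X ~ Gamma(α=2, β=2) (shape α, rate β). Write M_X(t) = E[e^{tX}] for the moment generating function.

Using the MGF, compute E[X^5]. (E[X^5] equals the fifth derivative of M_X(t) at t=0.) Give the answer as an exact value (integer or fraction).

E[X^5] = M′′′′′(0) = 45/2

M_X(t) = 4/(2 - t)^2
M′(t) = -8/(t^3 - 6*t^2 + 12*t - 8)
M′′(t) = 24/(t^4 - 8*t^3 + 24*t^2 - 32*t + 16)
M′′′(t) = -96/(t^5 - 10*t^4 + 40*t^3 - 80*t^2 + 80*t - 32)
M′′′′(t) = 480/(t^6 - 12*t^5 + 60*t^4 - 160*t^3 + 240*t^2 - 192*t + 64)
M′′′′′(t) = -2880/(t^7 - 14*t^6 + 84*t^5 - 280*t^4 + 560*t^3 - 672*t^2 + 448*t - 128)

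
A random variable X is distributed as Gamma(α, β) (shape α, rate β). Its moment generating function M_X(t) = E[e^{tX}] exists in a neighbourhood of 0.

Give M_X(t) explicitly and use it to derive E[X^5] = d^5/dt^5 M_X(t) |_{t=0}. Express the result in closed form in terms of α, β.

M_X(t) = (β/(β - t))^α

E[X^5] = D^5[M](0) = α*(α^4 + 10*α^3 + 35*α^2 + 50*α + 24)/β^5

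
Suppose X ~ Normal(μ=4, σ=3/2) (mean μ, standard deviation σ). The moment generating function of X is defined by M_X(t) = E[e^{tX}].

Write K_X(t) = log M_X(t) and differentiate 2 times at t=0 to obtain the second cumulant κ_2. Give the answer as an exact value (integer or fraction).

κ_2 = K^(2)(0) = 9/4

M_X(t) = e^(9*t^2/8 + 4*t)
K_X(t) = log M_X(t) = 9*t^2/8 + 4*t
K^(2)(t) = 9/4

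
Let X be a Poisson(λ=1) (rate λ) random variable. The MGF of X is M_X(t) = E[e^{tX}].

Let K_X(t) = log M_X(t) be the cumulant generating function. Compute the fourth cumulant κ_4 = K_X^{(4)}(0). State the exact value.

κ_4 = d^4K/dt^4 |_{t=0} = 1

M_X(t) = e^(e^(t) - 1)
K_X(t) = log M_X(t) = e^(t) - 1
dK/dt = e^(t)
d^2K/dt^2 = e^(t)
d^3K/dt^3 = e^(t)
d^4K/dt^4 = e^(t)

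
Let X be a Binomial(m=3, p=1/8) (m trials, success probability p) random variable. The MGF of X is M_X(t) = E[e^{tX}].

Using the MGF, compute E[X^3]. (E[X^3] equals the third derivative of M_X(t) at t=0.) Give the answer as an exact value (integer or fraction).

E[X^3] = d^3M/dt^3 |_{t=0} = 171/256

M_X(t) = (e^(t)/8 + 7/8)^3
dM/dt = 3*e^(3*t)/512 + 21*e^(2*t)/256 + 147*e^(t)/512
d^2M/dt^2 = 9*e^(3*t)/512 + 21*e^(2*t)/128 + 147*e^(t)/512
d^3M/dt^3 = 27*e^(3*t)/512 + 21*e^(2*t)/64 + 147*e^(t)/512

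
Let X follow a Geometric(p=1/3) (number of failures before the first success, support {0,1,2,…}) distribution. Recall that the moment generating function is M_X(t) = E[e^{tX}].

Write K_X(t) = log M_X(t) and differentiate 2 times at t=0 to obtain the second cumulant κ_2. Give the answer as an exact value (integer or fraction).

M_X(t) = 1/(3*(1 - 2*e^(t)/3))
K_X(t) = log M_X(t) = -log(1 - 2*e^(t)/3) - log(3)
D^2[K](t) = 6*e^(t)/(4*e^(2*t) - 12*e^(t) + 9)

κ_2 = D^2[K](0) = 6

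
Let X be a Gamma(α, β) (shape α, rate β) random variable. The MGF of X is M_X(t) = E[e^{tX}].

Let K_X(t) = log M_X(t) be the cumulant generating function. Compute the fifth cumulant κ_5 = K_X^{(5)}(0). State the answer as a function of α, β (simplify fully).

M_X(t) = (β/(β - t))^α
K_X(t) = log M_X(t) = α*(log(β) - log(β - t))
D^5[K](t) = -24*α/(-β^5 + 5*β^4*t - 10*β^3*t^2 + 10*β^2*t^3 - 5*β*t^4 + t^5)

κ_5 = D^5[K](0) = 24*α/β^5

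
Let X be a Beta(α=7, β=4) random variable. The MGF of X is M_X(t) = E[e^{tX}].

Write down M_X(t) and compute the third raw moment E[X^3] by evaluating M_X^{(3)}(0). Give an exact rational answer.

E[X^3] = D^3[M](0) = 42/143

M_X(t) = ₁F₁(7; 11; t)
D^3[M](t) = 42*₁F₁(10; 14; t)/143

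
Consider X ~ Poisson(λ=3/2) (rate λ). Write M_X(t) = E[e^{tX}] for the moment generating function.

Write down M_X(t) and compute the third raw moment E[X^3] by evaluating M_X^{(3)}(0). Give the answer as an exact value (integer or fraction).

M_X(t) = e^(3*e^(t)/2 - 3/2)
D^3[M](t) = (27*e^(3*t)*e^(3*e^(t)/2) + 54*e^(2*t)*e^(3*e^(t)/2) + 12*e^(t)*e^(3*e^(t)/2))*e^(-3/2)/8

E[X^3] = D^3[M](0) = 93/8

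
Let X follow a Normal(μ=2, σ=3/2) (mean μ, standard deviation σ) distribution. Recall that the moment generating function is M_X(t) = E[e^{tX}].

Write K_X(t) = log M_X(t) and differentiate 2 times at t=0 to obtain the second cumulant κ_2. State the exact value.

M_X(t) = e^(9*t^2/8 + 2*t)
K_X(t) = log M_X(t) = 9*t^2/8 + 2*t
K^(2)(t) = 9/4

κ_2 = K^(2)(0) = 9/4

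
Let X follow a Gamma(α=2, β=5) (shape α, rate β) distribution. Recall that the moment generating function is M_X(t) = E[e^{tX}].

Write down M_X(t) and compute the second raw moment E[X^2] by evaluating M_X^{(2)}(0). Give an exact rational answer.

M_X(t) = 25/(5 - t)^2
dM/dt = -50/(t^3 - 15*t^2 + 75*t - 125)
d^2M/dt^2 = 150/(t^4 - 20*t^3 + 150*t^2 - 500*t + 625)

E[X^2] = d^2M/dt^2 |_{t=0} = 6/25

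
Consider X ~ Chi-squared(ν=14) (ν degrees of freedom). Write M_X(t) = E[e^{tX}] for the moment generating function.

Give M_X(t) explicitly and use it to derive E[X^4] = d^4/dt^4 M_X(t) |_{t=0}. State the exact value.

M_X(t) = (1 - 2*t)^(-7)
dM/dt = 14/(256*t^8 - 1024*t^7 + 1792*t^6 - 1792*t^5 + 1120*t^4 - 448*t^3 + 112*t^2 - 16*t + 1)
d^2M/dt^2 = -224/(512*t^9 - 2304*t^8 + 4608*t^7 - 5376*t^6 + 4032*t^5 - 2016*t^4 + 672*t^3 - 144*t^2 + 18*t - 1)
d^3M/dt^3 = 4032/(1024*t^10 - 5120*t^9 + 11520*t^8 - 15360*t^7 + 13440*t^6 - 8064*t^5 + 3360*t^4 - 960*t^3 + 180*t^2 - 20*t + 1)
d^4M/dt^4 = -80640/(2048*t^11 - 11264*t^10 + 28160*t^9 - 42240*t^8 + 42240*t^7 - 29568*t^6 + 14784*t^5 - 5280*t^4 + 1320*t^3 - 220*t^2 + 22*t - 1)

E[X^4] = d^4M/dt^4 |_{t=0} = 80640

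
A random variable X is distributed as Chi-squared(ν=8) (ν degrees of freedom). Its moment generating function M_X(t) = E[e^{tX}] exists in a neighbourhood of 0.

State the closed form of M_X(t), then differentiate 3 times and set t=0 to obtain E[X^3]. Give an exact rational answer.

M_X(t) = (1 - 2*t)^(-4)
M^(3)(t) = -960/(128*t^7 - 448*t^6 + 672*t^5 - 560*t^4 + 280*t^3 - 84*t^2 + 14*t - 1)

E[X^3] = M^(3)(0) = 960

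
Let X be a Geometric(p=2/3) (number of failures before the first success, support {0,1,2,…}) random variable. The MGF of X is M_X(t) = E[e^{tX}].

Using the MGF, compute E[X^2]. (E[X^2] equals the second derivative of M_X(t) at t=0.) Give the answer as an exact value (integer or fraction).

M_X(t) = 2/(3*(1 - e^(t)/3))
dM/dt = 2*e^(t)/(e^(2*t) - 6*e^(t) + 9)
d^2M/dt^2 = (-2*e^(2*t) - 6*e^(t))/(e^(3*t) - 9*e^(2*t) + 27*e^(t) - 27)

E[X^2] = d^2M/dt^2 |_{t=0} = 1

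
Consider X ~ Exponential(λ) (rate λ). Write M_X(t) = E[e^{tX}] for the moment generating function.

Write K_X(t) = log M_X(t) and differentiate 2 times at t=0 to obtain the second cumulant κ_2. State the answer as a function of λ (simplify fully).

M_X(t) = λ/(λ - t)
K_X(t) = log M_X(t) = log(λ) - log(λ - t)
K^(2)(t) = 1/(λ^2 - 2*λ*t + t^2)

κ_2 = K^(2)(0) = λ^(-2)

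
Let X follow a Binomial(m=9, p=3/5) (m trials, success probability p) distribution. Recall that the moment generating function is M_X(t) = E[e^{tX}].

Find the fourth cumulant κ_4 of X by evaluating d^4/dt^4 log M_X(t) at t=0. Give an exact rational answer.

M_X(t) = (3*e^(t)/5 + 2/5)^9
K_X(t) = log M_X(t) = 9*log(3*e^(t)/5 + 2/5)
K^(4)(t) = (486*e^(3*t) - 1296*e^(2*t) + 216*e^(t))/(81*e^(4*t) + 216*e^(3*t) + 216*e^(2*t) + 96*e^(t) + 16)

κ_4 = K^(4)(0) = -594/625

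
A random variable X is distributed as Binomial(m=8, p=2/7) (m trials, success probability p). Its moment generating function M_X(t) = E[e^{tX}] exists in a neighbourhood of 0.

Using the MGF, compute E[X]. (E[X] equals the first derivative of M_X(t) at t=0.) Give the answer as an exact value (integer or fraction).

M_X(t) = (2*e^(t)/7 + 5/7)^8

E[X] = M^(1)(0) = 16/7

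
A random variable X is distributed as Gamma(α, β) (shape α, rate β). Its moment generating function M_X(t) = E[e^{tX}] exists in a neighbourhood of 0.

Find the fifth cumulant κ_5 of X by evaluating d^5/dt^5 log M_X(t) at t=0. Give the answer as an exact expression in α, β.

κ_5 = D^5[K](0) = 24*α/β^5

M_X(t) = (β/(β - t))^α
K_X(t) = log M_X(t) = α*(log(β) - log(β - t))
D^5[K](t) = -24*α/(-β^5 + 5*β^4*t - 10*β^3*t^2 + 10*β^2*t^3 - 5*β*t^4 + t^5)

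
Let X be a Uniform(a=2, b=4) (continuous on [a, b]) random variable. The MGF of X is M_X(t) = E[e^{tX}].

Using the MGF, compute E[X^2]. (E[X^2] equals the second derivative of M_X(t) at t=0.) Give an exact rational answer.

E[X^2] = d^2M/dt^2 |_{t=0} = 28/3

M_X(t) = (e^(4*t) - e^(2*t))/(2*t)
dM/dt = (4*t*e^(4*t) - 2*t*e^(2*t) - e^(4*t) + e^(2*t))/(2*t^2)
d^2M/dt^2 = (8*t^2*e^(4*t) - 2*t^2*e^(2*t) - 4*t*e^(4*t) + 2*t*e^(2*t) + e^(4*t) - e^(2*t))/t^3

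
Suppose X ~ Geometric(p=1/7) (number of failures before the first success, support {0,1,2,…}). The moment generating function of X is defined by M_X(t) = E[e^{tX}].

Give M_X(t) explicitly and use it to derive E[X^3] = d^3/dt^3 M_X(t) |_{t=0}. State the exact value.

E[X^3] = D^3[M](0) = 1518

M_X(t) = 1/(7*(1 - 6*e^(t)/7))
D^3[M](t) = (216*e^(3*t) + 1008*e^(2*t) + 294*e^(t))/(1296*e^(4*t) - 6048*e^(3*t) + 10584*e^(2*t) - 8232*e^(t) + 2401)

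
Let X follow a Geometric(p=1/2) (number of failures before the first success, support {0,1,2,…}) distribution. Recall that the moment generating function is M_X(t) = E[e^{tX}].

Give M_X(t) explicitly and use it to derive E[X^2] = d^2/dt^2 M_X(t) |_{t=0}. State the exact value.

M_X(t) = 1/(2*(1 - e^(t)/2))
M^(2)(t) = (-e^(2*t) - 2*e^(t))/(e^(3*t) - 6*e^(2*t) + 12*e^(t) - 8)

E[X^2] = M^(2)(0) = 3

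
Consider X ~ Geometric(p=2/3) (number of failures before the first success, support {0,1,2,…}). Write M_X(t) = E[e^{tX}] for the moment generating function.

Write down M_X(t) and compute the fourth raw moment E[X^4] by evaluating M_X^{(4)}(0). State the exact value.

E[X^4] = M^(4)(0) = 10

M_X(t) = 2/(3*(1 - e^(t)/3))
M^(4)(t) = (-2*e^(4*t) - 66*e^(3*t) - 198*e^(2*t) - 54*e^(t))/(e^(5*t) - 15*e^(4*t) + 90*e^(3*t) - 270*e^(2*t) + 405*e^(t) - 243)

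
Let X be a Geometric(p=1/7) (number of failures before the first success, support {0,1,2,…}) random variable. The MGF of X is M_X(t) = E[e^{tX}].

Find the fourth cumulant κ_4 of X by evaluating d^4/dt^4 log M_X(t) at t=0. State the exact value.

κ_4 = D^4[K](0) = 10626

M_X(t) = 1/(7*(1 - 6*e^(t)/7))
K_X(t) = log M_X(t) = -log(1 - 6*e^(t)/7) - log(7)
D^4[K](t) = (1512*e^(3*t) + 7056*e^(2*t) + 2058*e^(t))/(1296*e^(4*t) - 6048*e^(3*t) + 10584*e^(2*t) - 8232*e^(t) + 2401)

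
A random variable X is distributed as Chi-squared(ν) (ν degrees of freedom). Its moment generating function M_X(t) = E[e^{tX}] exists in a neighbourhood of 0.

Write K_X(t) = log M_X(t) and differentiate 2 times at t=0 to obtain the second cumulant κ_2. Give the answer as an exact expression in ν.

κ_2 = D^2[K](0) = 2*ν

M_X(t) = (1 - 2*t)^(-ν/2)
K_X(t) = log M_X(t) = -ν*log(1 - 2*t)/2
D^2[K](t) = 2*ν/(4*t^2 - 4*t + 1)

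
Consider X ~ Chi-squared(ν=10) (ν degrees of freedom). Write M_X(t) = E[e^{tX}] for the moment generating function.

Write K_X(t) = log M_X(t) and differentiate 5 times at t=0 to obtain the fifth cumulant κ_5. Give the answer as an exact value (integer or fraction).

M_X(t) = (1 - 2*t)^(-5)
K_X(t) = log M_X(t) = -5*log(1 - 2*t)
K′(t) = -10/(2*t - 1)
K′′(t) = 20/(4*t^2 - 4*t + 1)
K′′′(t) = -80/(8*t^3 - 12*t^2 + 6*t - 1)
K′′′′(t) = 480/(16*t^4 - 32*t^3 + 24*t^2 - 8*t + 1)
K′′′′′(t) = -3840/(32*t^5 - 80*t^4 + 80*t^3 - 40*t^2 + 10*t - 1)

κ_5 = K′′′′′(0) = 3840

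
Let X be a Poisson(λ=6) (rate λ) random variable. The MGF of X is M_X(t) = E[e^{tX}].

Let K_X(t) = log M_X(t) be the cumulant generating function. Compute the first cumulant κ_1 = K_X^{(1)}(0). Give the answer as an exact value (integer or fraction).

M_X(t) = e^(6*e^(t) - 6)
K_X(t) = log M_X(t) = 6*e^(t) - 6
K′(t) = 6*e^(t)

κ_1 = K′(0) = 6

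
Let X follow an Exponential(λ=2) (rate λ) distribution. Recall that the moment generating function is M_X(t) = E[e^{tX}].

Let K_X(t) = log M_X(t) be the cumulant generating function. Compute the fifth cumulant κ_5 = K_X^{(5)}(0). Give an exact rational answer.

M_X(t) = 2/(2 - t)
K_X(t) = log M_X(t) = -log(2 - t) + log(2)
dK/dt = -1/(t - 2)
d^2K/dt^2 = 1/(t^2 - 4*t + 4)
d^3K/dt^3 = -2/(t^3 - 6*t^2 + 12*t - 8)
d^4K/dt^4 = 6/(t^4 - 8*t^3 + 24*t^2 - 32*t + 16)
d^5K/dt^5 = -24/(t^5 - 10*t^4 + 40*t^3 - 80*t^2 + 80*t - 32)

κ_5 = d^5K/dt^5 |_{t=0} = 3/4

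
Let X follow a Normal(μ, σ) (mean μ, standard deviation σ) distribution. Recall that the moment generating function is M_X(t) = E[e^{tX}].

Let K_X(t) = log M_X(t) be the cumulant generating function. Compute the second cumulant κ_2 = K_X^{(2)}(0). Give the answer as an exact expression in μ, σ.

M_X(t) = e^(μ*t + σ^2*t^2/2)
K_X(t) = log M_X(t) = μ*t + σ^2*t^2/2
K′(t) = μ + σ^2*t
K′′(t) = σ^2

κ_2 = K′′(0) = σ^2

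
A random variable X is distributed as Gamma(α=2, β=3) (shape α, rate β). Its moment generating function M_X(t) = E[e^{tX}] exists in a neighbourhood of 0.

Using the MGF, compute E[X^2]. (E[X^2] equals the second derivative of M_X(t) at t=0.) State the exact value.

E[X^2] = D^2[M](0) = 2/3

M_X(t) = 9/(3 - t)^2
D^2[M](t) = 54/(t^4 - 12*t^3 + 54*t^2 - 108*t + 81)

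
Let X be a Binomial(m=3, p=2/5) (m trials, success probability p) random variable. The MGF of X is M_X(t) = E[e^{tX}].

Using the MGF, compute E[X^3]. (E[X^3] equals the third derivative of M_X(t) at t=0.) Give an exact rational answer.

M_X(t) = (2*e^(t)/5 + 3/5)^3
M′(t) = 24*e^(3*t)/125 + 72*e^(2*t)/125 + 54*e^(t)/125
M′′(t) = 72*e^(3*t)/125 + 144*e^(2*t)/125 + 54*e^(t)/125
M′′′(t) = 216*e^(3*t)/125 + 288*e^(2*t)/125 + 54*e^(t)/125

E[X^3] = M′′′(0) = 558/125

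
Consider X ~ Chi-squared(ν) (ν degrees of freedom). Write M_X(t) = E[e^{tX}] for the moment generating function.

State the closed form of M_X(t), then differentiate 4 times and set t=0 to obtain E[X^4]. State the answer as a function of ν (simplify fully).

E[X^4] = M′′′′(0) = ν*(ν^3 + 12*ν^2 + 44*ν + 48)

M_X(t) = (1 - 2*t)^(-ν/2)
M′(t) = -ν/(2*t*(1 - 2*t)^(ν/2) - (1 - 2*t)^(ν/2))
M′′(t) = (ν^2 + 2*ν)/(4*t^2*(1 - 2*t)^(ν/2) - 4*t*(1 - 2*t)^(ν/2) + (1 - 2*t)^(ν/2))
M′′′(t) = (-ν^3 - 6*ν^2 - 8*ν)/(8*t^3*(1 - 2*t)^(ν/2) - 12*t^2*(1 - 2*t)^(ν/2) + 6*t*(1 - 2*t)^(ν/2) - (1 - 2*t)^(ν/2))
M′′′′(t) = (ν^4 + 12*ν^3 + 44*ν^2 + 48*ν)/(16*t^4*(1 - 2*t)^(ν/2) - 32*t^3*(1 - 2*t)^(ν/2) + 24*t^2*(1 - 2*t)^(ν/2) - 8*t*(1 - 2*t)^(ν/2) + (1 - 2*t)^(ν/2))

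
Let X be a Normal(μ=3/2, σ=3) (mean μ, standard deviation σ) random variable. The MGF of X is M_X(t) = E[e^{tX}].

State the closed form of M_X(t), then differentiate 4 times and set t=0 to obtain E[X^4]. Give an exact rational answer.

E[X^4] = d^4M/dt^4 |_{t=0} = 5913/16

M_X(t) = e^(9*t^2/2 + 3*t/2)
dM/dt = 9*t*e^(3*t/2)*e^(9*t^2/2) + 3*e^(3*t/2)*e^(9*t^2/2)/2
d^2M/dt^2 = 81*t^2*e^(3*t/2)*e^(9*t^2/2) + 27*t*e^(3*t/2)*e^(9*t^2/2) + 45*e^(3*t/2)*e^(9*t^2/2)/4
d^3M/dt^3 = 729*t^3*e^(3*t/2)*e^(9*t^2/2) + 729*t^2*e^(3*t/2)*e^(9*t^2/2)/2 + 1215*t*e^(3*t/2)*e^(9*t^2/2)/4 + 351*e^(3*t/2)*e^(9*t^2/2)/8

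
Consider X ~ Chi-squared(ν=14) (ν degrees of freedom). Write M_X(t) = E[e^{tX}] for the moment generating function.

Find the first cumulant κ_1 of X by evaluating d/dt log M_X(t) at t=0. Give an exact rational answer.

M_X(t) = (1 - 2*t)^(-7)
K_X(t) = log M_X(t) = -7*log(1 - 2*t)
D[K](t) = -14/(2*t - 1)

κ_1 = D[K](0) = 14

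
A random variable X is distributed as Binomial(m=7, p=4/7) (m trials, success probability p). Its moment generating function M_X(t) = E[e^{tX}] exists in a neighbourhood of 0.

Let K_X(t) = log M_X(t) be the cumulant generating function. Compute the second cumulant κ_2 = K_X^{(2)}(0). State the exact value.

M_X(t) = (4*e^(t)/7 + 3/7)^7
K_X(t) = log M_X(t) = 7*log(4*e^(t)/7 + 3/7)
K^(2)(t) = 84*e^(t)/(16*e^(2*t) + 24*e^(t) + 9)

κ_2 = K^(2)(0) = 12/7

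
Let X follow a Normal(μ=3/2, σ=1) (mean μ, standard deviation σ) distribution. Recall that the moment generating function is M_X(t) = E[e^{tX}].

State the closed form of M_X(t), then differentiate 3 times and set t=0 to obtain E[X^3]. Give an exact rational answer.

E[X^3] = M^(3)(0) = 63/8

M_X(t) = e^(t^2/2 + 3*t/2)
M^(3)(t) = t^3*e^(3*t/2)*e^(t^2/2) + 9*t^2*e^(3*t/2)*e^(t^2/2)/2 + 39*t*e^(3*t/2)*e^(t^2/2)/4 + 63*e^(3*t/2)*e^(t^2/2)/8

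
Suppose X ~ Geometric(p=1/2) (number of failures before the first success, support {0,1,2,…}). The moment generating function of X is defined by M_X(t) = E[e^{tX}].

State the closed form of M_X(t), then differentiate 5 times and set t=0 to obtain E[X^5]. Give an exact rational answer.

E[X^5] = D^5[M](0) = 541

M_X(t) = 1/(2*(1 - e^(t)/2))
D^5[M](t) = (e^(5*t) + 52*e^(4*t) + 264*e^(3*t) + 208*e^(2*t) + 16*e^(t))/(e^(6*t) - 12*e^(5*t) + 60*e^(4*t) - 160*e^(3*t) + 240*e^(2*t) - 192*e^(t) + 64)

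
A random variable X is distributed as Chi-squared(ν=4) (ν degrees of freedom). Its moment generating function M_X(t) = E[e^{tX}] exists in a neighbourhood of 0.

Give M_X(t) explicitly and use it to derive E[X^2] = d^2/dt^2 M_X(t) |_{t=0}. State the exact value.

M_X(t) = (1 - 2*t)^(-2)
M′(t) = -4/(8*t^3 - 12*t^2 + 6*t - 1)
M′′(t) = 24/(16*t^4 - 32*t^3 + 24*t^2 - 8*t + 1)

E[X^2] = M′′(0) = 24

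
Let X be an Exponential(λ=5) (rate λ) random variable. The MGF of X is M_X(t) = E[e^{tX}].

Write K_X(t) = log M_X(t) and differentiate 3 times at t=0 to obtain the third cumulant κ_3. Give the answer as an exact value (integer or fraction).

κ_3 = D^3[K](0) = 2/125

M_X(t) = 5/(5 - t)
K_X(t) = log M_X(t) = -log(5 - t) + log(5)
D^3[K](t) = -2/(t^3 - 15*t^2 + 75*t - 125)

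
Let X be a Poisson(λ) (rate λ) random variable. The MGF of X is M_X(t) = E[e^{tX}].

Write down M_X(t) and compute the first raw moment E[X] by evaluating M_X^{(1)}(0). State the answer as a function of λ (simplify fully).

M_X(t) = e^(λ*(e^(t) - 1))
D[M](t) = λ*e^(-λ)*e^(t)*e^(λ*e^(t))

E[X] = D[M](0) = λ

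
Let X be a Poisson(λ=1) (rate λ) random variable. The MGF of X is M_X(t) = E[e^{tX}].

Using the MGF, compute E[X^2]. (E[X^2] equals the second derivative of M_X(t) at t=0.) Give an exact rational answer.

M_X(t) = e^(e^(t) - 1)
M^(2)(t) = (e^(2*t)*e^(e^(t)) + e^(t)*e^(e^(t)))*e^(-1)

E[X^2] = M^(2)(0) = 2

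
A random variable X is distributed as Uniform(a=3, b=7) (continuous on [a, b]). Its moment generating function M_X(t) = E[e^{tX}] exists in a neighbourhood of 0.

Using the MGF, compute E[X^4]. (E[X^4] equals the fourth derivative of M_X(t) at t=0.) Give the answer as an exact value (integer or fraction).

E[X^4] = M′′′′(0) = 4141/5

M_X(t) = (e^(7*t) - e^(3*t))/(4*t)
M′(t) = (7*t*e^(7*t) - 3*t*e^(3*t) - e^(7*t) + e^(3*t))/(4*t^2)
M′′(t) = (49*t^2*e^(7*t) - 9*t^2*e^(3*t) - 14*t*e^(7*t) + 6*t*e^(3*t) + 2*e^(7*t) - 2*e^(3*t))/(4*t^3)
M′′′(t) = (343*t^3*e^(7*t) - 27*t^3*e^(3*t) - 147*t^2*e^(7*t) + 27*t^2*e^(3*t) + 42*t*e^(7*t) - 18*t*e^(3*t) - 6*e^(7*t) + 6*e^(3*t))/(4*t^4)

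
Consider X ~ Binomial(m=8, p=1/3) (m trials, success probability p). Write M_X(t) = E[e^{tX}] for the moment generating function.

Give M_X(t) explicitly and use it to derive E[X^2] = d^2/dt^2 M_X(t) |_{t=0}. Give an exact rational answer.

M_X(t) = (e^(t)/3 + 2/3)^8
M^(2)(t) = 64*e^(8*t)/6561 + 784*e^(7*t)/6561 + 448*e^(6*t)/729 + 11200*e^(5*t)/6561 + 17920*e^(4*t)/6561 + 1792*e^(3*t)/729 + 7168*e^(2*t)/6561 + 1024*e^(t)/6561

E[X^2] = M^(2)(0) = 80/9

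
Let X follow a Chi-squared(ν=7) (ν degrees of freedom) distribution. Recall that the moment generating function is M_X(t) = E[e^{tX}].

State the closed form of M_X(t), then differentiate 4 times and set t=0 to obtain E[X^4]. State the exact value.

M_X(t) = (1 - 2*t)^(-7/2)

E[X^4] = M^(4)(0) = 9009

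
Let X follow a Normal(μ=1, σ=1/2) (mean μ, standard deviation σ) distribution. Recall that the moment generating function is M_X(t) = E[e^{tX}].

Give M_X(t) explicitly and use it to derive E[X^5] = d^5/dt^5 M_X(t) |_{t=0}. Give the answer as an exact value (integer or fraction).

M_X(t) = e^(t^2/8 + t)
dM/dt = t*e^(t)*e^(t^2/8)/4 + e^(t)*e^(t^2/8)
d^2M/dt^2 = t^2*e^(t)*e^(t^2/8)/16 + t*e^(t)*e^(t^2/8)/2 + 5*e^(t)*e^(t^2/8)/4
d^3M/dt^3 = t^3*e^(t)*e^(t^2/8)/64 + 3*t^2*e^(t)*e^(t^2/8)/16 + 15*t*e^(t)*e^(t^2/8)/16 + 7*e^(t)*e^(t^2/8)/4
d^4M/dt^4 = t^4*e^(t)*e^(t^2/8)/256 + t^3*e^(t)*e^(t^2/8)/16 + 15*t^2*e^(t)*e^(t^2/8)/32 + 7*t*e^(t)*e^(t^2/8)/4 + 43*e^(t)*e^(t^2/8)/16
d^5M/dt^5 = t^5*e^(t)*e^(t^2/8)/1024 + 5*t^4*e^(t)*e^(t^2/8)/256 + 25*t^3*e^(t)*e^(t^2/8)/128 + 35*t^2*e^(t)*e^(t^2/8)/32 + 215*t*e^(t)*e^(t^2/8)/64 + 71*e^(t)*e^(t^2/8)/16

E[X^5] = d^5M/dt^5 |_{t=0} = 71/16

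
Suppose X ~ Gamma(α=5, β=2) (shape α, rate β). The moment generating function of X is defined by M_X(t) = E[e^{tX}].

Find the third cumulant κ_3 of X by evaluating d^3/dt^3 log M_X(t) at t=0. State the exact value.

M_X(t) = 32/(2 - t)^5
K_X(t) = log M_X(t) = -5*log(2 - t) + 5*log(2)
K^(3)(t) = -10/(t^3 - 6*t^2 + 12*t - 8)

κ_3 = K^(3)(0) = 5/4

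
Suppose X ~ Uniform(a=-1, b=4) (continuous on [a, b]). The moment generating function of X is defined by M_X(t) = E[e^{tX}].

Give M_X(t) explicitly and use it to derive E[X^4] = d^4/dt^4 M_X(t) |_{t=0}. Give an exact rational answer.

M_X(t) = (e^(4*t) - e^(-t))/(5*t)
M′(t) = (4*t*e^(5*t) + t - e^(5*t) + 1)*e^(-t)/(5*t^2)
M′′(t) = (16*t^2*e^(5*t) - t^2 - 8*t*e^(5*t) - 2*t + 2*e^(5*t) - 2)*e^(-t)/(5*t^3)
M′′′(t) = (64*t^3*e^(5*t) + t^3 - 48*t^2*e^(5*t) + 3*t^2 + 24*t*e^(5*t) + 6*t - 6*e^(5*t) + 6)*e^(-t)/(5*t^4)
M′′′′(t) = (256*t^4*e^(5*t) - t^4 - 256*t^3*e^(5*t) - 4*t^3 + 192*t^2*e^(5*t) - 12*t^2 - 96*t*e^(5*t) - 24*t + 24*e^(5*t) - 24)*e^(-t)/(5*t^5)

E[X^4] = M′′′′(0) = 41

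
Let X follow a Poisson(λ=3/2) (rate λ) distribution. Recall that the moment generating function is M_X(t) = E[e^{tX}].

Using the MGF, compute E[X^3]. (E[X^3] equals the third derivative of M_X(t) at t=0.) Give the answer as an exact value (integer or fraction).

E[X^3] = M^(3)(0) = 93/8

M_X(t) = e^(3*e^(t)/2 - 3/2)
M^(3)(t) = (27*e^(3*t)*e^(3*e^(t)/2) + 54*e^(2*t)*e^(3*e^(t)/2) + 12*e^(t)*e^(3*e^(t)/2))*e^(-3/2)/8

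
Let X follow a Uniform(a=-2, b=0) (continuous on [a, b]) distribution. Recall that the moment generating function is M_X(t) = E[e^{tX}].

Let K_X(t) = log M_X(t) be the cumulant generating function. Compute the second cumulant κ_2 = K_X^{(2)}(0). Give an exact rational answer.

M_X(t) = (1 - e^(-2*t))/(2*t)
K_X(t) = log M_X(t) = -log(t) + log(1 - e^(-2*t)) - log(2)
dK/dt = (2*t - e^(2*t) + 1)/(t*e^(2*t) - t)
d^2K/dt^2 = (-4*t^2*e^(2*t) + e^(4*t) - 2*e^(2*t) + 1)/(t^2*e^(4*t) - 2*t^2*e^(2*t) + t^2)

κ_2 = d^2K/dt^2 |_{t=0} = 1/3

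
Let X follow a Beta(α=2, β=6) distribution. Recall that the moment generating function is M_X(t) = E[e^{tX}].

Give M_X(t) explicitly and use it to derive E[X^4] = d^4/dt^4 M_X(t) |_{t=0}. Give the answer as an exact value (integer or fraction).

E[X^4] = M^(4)(0) = 1/66

M_X(t) = ₁F₁(2; 8; t)
M^(4)(t) = ₁F₁(6; 12; t)/66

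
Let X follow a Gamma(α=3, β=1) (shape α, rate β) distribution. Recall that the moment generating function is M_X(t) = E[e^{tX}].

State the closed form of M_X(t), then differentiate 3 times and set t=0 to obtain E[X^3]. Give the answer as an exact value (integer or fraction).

E[X^3] = M′′′(0) = 60

M_X(t) = (1 - t)^(-3)
M′(t) = 3/(t^4 - 4*t^3 + 6*t^2 - 4*t + 1)
M′′(t) = -12/(t^5 - 5*t^4 + 10*t^3 - 10*t^2 + 5*t - 1)
M′′′(t) = 60/(t^6 - 6*t^5 + 15*t^4 - 20*t^3 + 15*t^2 - 6*t + 1)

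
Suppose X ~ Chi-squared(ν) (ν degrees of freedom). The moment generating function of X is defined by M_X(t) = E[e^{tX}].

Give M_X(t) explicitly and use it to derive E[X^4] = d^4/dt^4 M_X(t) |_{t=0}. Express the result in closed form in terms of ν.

E[X^4] = D^4[M](0) = ν*(ν^3 + 12*ν^2 + 44*ν + 48)

M_X(t) = (1 - 2*t)^(-ν/2)
D^4[M](t) = (ν^4 + 12*ν^3 + 44*ν^2 + 48*ν)/(16*t^4*(1 - 2*t)^(ν/2) - 32*t^3*(1 - 2*t)^(ν/2) + 24*t^2*(1 - 2*t)^(ν/2) - 8*t*(1 - 2*t)^(ν/2) + (1 - 2*t)^(ν/2))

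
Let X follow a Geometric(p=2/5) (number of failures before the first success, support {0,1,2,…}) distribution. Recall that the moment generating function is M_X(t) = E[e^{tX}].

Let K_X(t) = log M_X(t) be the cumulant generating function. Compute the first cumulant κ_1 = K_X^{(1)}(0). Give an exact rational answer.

κ_1 = dK/dt |_{t=0} = 3/2

M_X(t) = 2/(5*(1 - 3*e^(t)/5))
K_X(t) = log M_X(t) = -log(1 - 3*e^(t)/5) - log(5) + log(2)
dK/dt = -3*e^(t)/(3*e^(t) - 5)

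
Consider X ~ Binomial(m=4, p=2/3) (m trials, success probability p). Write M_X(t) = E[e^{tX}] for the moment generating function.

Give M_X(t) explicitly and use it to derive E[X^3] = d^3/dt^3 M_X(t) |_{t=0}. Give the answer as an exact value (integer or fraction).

E[X^3] = M′′′(0) = 232/9

M_X(t) = (2*e^(t)/3 + 1/3)^4
M′(t) = 64*e^(4*t)/81 + 32*e^(3*t)/27 + 16*e^(2*t)/27 + 8*e^(t)/81
M′′(t) = 256*e^(4*t)/81 + 32*e^(3*t)/9 + 32*e^(2*t)/27 + 8*e^(t)/81
M′′′(t) = 1024*e^(4*t)/81 + 32*e^(3*t)/3 + 64*e^(2*t)/27 + 8*e^(t)/81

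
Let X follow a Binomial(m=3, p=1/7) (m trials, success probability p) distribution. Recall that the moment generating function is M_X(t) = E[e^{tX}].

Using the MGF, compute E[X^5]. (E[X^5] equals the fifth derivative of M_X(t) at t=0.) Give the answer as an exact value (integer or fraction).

M_X(t) = (e^(t)/7 + 6/7)^3
dM/dt = 3*e^(3*t)/343 + 36*e^(2*t)/343 + 108*e^(t)/343
d^2M/dt^2 = 9*e^(3*t)/343 + 72*e^(2*t)/343 + 108*e^(t)/343
d^3M/dt^3 = 27*e^(3*t)/343 + 144*e^(2*t)/343 + 108*e^(t)/343
d^4M/dt^4 = 81*e^(3*t)/343 + 288*e^(2*t)/343 + 108*e^(t)/343
d^5M/dt^5 = 243*e^(3*t)/343 + 576*e^(2*t)/343 + 108*e^(t)/343

E[X^5] = d^5M/dt^5 |_{t=0} = 927/343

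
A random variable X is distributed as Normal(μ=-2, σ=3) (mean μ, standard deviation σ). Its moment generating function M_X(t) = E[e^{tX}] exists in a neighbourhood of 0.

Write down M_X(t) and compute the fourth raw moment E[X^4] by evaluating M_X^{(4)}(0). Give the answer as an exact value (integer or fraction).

E[X^4] = M′′′′(0) = 475

M_X(t) = e^(9*t^2/2 - 2*t)
M′(t) = 9*t*e^(-2*t)*e^(9*t^2/2) - 2*e^(-2*t)*e^(9*t^2/2)
M′′(t) = (81*t^2*e^(9*t^2/2) - 36*t*e^(9*t^2/2) + 13*e^(9*t^2/2))*e^(-2*t)
M′′′(t) = (729*t^3*e^(9*t^2/2) - 486*t^2*e^(9*t^2/2) + 351*t*e^(9*t^2/2) - 62*e^(9*t^2/2))*e^(-2*t)
M′′′′(t) = (6561*t^4*e^(9*t^2/2) - 5832*t^3*e^(9*t^2/2) + 6318*t^2*e^(9*t^2/2) - 2232*t*e^(9*t^2/2) + 475*e^(9*t^2/2))*e^(-2*t)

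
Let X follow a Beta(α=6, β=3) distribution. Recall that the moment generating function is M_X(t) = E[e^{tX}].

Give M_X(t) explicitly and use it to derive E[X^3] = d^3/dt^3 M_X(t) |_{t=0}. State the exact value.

E[X^3] = M^(3)(0) = 56/165

M_X(t) = ₁F₁(6; 9; t)
M^(3)(t) = 56*₁F₁(9; 12; t)/165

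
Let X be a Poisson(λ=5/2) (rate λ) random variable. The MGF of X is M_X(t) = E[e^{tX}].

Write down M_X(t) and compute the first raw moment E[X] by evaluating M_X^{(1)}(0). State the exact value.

E[X] = M^(1)(0) = 5/2

M_X(t) = e^(5*e^(t)/2 - 5/2)
M^(1)(t) = 5*e^(-5/2)*e^(t)*e^(5*e^(t)/2)/2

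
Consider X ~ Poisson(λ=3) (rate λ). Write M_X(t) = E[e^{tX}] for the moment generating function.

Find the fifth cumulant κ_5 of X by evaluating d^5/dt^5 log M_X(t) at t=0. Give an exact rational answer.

M_X(t) = e^(3*e^(t) - 3)
K_X(t) = log M_X(t) = 3*e^(t) - 3
K′(t) = 3*e^(t)
K′′(t) = 3*e^(t)
K′′′(t) = 3*e^(t)
K′′′′(t) = 3*e^(t)
K′′′′′(t) = 3*e^(t)

κ_5 = K′′′′′(0) = 3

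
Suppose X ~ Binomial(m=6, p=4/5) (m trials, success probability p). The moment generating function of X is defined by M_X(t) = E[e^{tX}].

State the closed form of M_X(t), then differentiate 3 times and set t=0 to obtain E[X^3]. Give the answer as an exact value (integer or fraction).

E[X^3] = d^3M/dt^3 |_{t=0} = 3096/25

M_X(t) = (4*e^(t)/5 + 1/5)^6
dM/dt = 24576*e^(6*t)/15625 + 6144*e^(5*t)/3125 + 3072*e^(4*t)/3125 + 768*e^(3*t)/3125 + 96*e^(2*t)/3125 + 24*e^(t)/15625
d^2M/dt^2 = 147456*e^(6*t)/15625 + 6144*e^(5*t)/625 + 12288*e^(4*t)/3125 + 2304*e^(3*t)/3125 + 192*e^(2*t)/3125 + 24*e^(t)/15625
d^3M/dt^3 = 884736*e^(6*t)/15625 + 6144*e^(5*t)/125 + 49152*e^(4*t)/3125 + 6912*e^(3*t)/3125 + 384*e^(2*t)/3125 + 24*e^(t)/15625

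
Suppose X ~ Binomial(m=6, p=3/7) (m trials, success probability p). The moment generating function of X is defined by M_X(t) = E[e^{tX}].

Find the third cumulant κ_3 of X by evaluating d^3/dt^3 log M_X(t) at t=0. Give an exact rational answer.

M_X(t) = (3*e^(t)/7 + 4/7)^6
K_X(t) = log M_X(t) = 6*log(3*e^(t)/7 + 4/7)
D^3[K](t) = (-216*e^(2*t) + 288*e^(t))/(27*e^(3*t) + 108*e^(2*t) + 144*e^(t) + 64)

κ_3 = D^3[K](0) = 72/343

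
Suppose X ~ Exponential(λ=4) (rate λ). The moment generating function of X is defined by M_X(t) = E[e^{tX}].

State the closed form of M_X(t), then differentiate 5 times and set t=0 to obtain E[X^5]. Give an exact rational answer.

M_X(t) = 4/(4 - t)
M^(5)(t) = 480/(t^6 - 24*t^5 + 240*t^4 - 1280*t^3 + 3840*t^2 - 6144*t + 4096)

E[X^5] = M^(5)(0) = 15/128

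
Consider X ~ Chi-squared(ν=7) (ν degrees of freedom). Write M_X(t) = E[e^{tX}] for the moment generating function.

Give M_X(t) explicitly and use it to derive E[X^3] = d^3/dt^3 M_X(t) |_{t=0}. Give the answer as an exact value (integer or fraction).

E[X^3] = M′′′(0) = 693

M_X(t) = (1 - 2*t)^(-7/2)
M′(t) = 7/(16*t^4*√(1 - 2*t) - 32*t^3*√(1 - 2*t) + 24*t^2*√(1 - 2*t) - 8*t*√(1 - 2*t) + √(1 - 2*t))
M′′(t) = -63/(32*t^5*√(1 - 2*t) - 80*t^4*√(1 - 2*t) + 80*t^3*√(1 - 2*t) - 40*t^2*√(1 - 2*t) + 10*t*√(1 - 2*t) - √(1 - 2*t))
M′′′(t) = 693/(64*t^6*√(1 - 2*t) - 192*t^5*√(1 - 2*t) + 240*t^4*√(1 - 2*t) - 160*t^3*√(1 - 2*t) + 60*t^2*√(1 - 2*t) - 12*t*√(1 - 2*t) + √(1 - 2*t))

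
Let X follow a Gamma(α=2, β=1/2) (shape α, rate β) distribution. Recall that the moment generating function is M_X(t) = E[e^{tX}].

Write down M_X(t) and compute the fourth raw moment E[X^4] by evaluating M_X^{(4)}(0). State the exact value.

E[X^4] = d^4M/dt^4 |_{t=0} = 1920

M_X(t) = 1/(4*(1/2 - t)^2)
dM/dt = -4/(8*t^3 - 12*t^2 + 6*t - 1)
d^2M/dt^2 = 24/(16*t^4 - 32*t^3 + 24*t^2 - 8*t + 1)
d^3M/dt^3 = -192/(32*t^5 - 80*t^4 + 80*t^3 - 40*t^2 + 10*t - 1)
d^4M/dt^4 = 1920/(64*t^6 - 192*t^5 + 240*t^4 - 160*t^3 + 60*t^2 - 12*t + 1)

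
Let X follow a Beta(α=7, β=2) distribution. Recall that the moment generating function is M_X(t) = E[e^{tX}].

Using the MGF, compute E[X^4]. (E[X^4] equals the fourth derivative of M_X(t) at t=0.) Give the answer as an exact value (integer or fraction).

M_X(t) = ₁F₁(7; 9; t)
M^(4)(t) = 14*₁F₁(11; 13; t)/33

E[X^4] = M^(4)(0) = 14/33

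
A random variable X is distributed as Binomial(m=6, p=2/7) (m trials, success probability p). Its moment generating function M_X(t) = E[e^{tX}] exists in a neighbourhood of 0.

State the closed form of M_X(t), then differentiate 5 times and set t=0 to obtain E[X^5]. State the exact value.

E[X^5] = M′′′′′(0) = 2248452/16807

M_X(t) = (2*e^(t)/7 + 5/7)^6
M′(t) = 384*e^(6*t)/117649 + 4800*e^(5*t)/117649 + 24000*e^(4*t)/117649 + 60000*e^(3*t)/117649 + 75000*e^(2*t)/117649 + 37500*e^(t)/117649
M′′(t) = 2304*e^(6*t)/117649 + 24000*e^(5*t)/117649 + 96000*e^(4*t)/117649 + 180000*e^(3*t)/117649 + 150000*e^(2*t)/117649 + 37500*e^(t)/117649
M′′′(t) = 13824*e^(6*t)/117649 + 120000*e^(5*t)/117649 + 384000*e^(4*t)/117649 + 540000*e^(3*t)/117649 + 300000*e^(2*t)/117649 + 37500*e^(t)/117649
M′′′′(t) = 82944*e^(6*t)/117649 + 600000*e^(5*t)/117649 + 1536000*e^(4*t)/117649 + 1620000*e^(3*t)/117649 + 600000*e^(2*t)/117649 + 37500*e^(t)/117649
M′′′′′(t) = 497664*e^(6*t)/117649 + 3000000*e^(5*t)/117649 + 6144000*e^(4*t)/117649 + 4860000*e^(3*t)/117649 + 1200000*e^(2*t)/117649 + 37500*e^(t)/117649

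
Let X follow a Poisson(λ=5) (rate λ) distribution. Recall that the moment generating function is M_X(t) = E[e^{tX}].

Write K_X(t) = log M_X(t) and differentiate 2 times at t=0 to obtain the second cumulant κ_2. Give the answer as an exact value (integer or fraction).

κ_2 = K^(2)(0) = 5

M_X(t) = e^(5*e^(t) - 5)
K_X(t) = log M_X(t) = 5*e^(t) - 5
K^(2)(t) = 5*e^(t)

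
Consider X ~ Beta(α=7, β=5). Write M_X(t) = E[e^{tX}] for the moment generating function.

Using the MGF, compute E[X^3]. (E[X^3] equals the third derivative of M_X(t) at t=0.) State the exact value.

E[X^3] = D^3[M](0) = 3/13

M_X(t) = ₁F₁(7; 12; t)
D^3[M](t) = 3*₁F₁(10; 15; t)/13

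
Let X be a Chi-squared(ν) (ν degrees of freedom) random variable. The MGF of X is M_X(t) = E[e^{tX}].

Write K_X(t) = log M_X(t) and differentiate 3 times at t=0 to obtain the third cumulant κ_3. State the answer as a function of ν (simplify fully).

M_X(t) = (1 - 2*t)^(-ν/2)
K_X(t) = log M_X(t) = -ν*log(1 - 2*t)/2
K^(3)(t) = -8*ν/(8*t^3 - 12*t^2 + 6*t - 1)

κ_3 = K^(3)(0) = 8*ν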